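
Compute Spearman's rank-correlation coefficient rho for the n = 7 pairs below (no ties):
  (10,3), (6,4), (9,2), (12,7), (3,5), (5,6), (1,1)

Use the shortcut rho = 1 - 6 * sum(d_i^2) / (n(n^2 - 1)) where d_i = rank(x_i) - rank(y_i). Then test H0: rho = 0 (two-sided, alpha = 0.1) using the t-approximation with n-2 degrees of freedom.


Step 1: Rank x and y separately (midranks; no ties here).
rank(x): 10->6, 6->4, 9->5, 12->7, 3->2, 5->3, 1->1
rank(y): 3->3, 4->4, 2->2, 7->7, 5->5, 6->6, 1->1
Step 2: d_i = R_x(i) - R_y(i); compute d_i^2.
  (6-3)^2=9, (4-4)^2=0, (5-2)^2=9, (7-7)^2=0, (2-5)^2=9, (3-6)^2=9, (1-1)^2=0
sum(d^2) = 36.
Step 3: rho = 1 - 6*36 / (7*(7^2 - 1)) = 1 - 216/336 = 0.357143.
Step 4: Under H0, t = rho * sqrt((n-2)/(1-rho^2)) = 0.8550 ~ t(5).
Step 5: Two-sided p-value from the t-distribution with 5 df = 0.431611.
Step 6: alpha = 0.1. fail to reject H0.

rho = 0.3571, p = 0.431611, fail to reject H0 at alpha = 0.1.


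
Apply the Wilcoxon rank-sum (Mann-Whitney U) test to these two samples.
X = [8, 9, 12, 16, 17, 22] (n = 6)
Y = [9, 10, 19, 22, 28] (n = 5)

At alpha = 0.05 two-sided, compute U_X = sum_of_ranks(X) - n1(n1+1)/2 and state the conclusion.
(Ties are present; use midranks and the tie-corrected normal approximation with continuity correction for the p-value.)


Step 1: Combine and sort all 11 observations; assign midranks.
sorted (value, group): (8,X), (9,X), (9,Y), (10,Y), (12,X), (16,X), (17,X), (19,Y), (22,X), (22,Y), (28,Y)
ranks: 8->1, 9->2.5, 9->2.5, 10->4, 12->5, 16->6, 17->7, 19->8, 22->9.5, 22->9.5, 28->11
Step 2: Rank sum for X: R1 = 1 + 2.5 + 5 + 6 + 7 + 9.5 = 31.
Step 3: U_X = R1 - n1(n1+1)/2 = 31 - 6*7/2 = 31 - 21 = 10.
       U_Y = n1*n2 - U_X = 30 - 10 = 20.
Step 4: Ties are present, so use the tie-corrected normal approximation (with continuity correction) for the p-value.
Step 5: p-value = 0.409176; compare to alpha = 0.05. fail to reject H0.

U_X = 10, p = 0.409176, fail to reject H0 at alpha = 0.05.


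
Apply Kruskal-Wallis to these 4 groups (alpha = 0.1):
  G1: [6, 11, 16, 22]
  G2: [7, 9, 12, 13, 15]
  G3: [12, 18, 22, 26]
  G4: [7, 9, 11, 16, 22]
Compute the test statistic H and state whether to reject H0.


Step 1: Combine all N = 18 observations and assign midranks.
sorted (value, group, rank): (6,G1,1), (7,G2,2.5), (7,G4,2.5), (9,G2,4.5), (9,G4,4.5), (11,G1,6.5), (11,G4,6.5), (12,G2,8.5), (12,G3,8.5), (13,G2,10), (15,G2,11), (16,G1,12.5), (16,G4,12.5), (18,G3,14), (22,G1,16), (22,G3,16), (22,G4,16), (26,G3,18)
Step 2: Sum ranks within each group.
R_1 = 36 (n_1 = 4)
R_2 = 36.5 (n_2 = 5)
R_3 = 56.5 (n_3 = 4)
R_4 = 42 (n_4 = 5)
Step 3: H = 12/(N(N+1)) * sum(R_i^2/n_i) - 3(N+1)
     = 12/(18*19) * (36^2/4 + 36.5^2/5 + 56.5^2/4 + 42^2/5) - 3*19
     = 0.035088 * 1741.31 - 57
     = 4.098684.
Step 4: Ties present; correction factor C = 1 - 54/(18^3 - 18) = 0.990712. Corrected H = 4.098684 / 0.990712 = 4.137109.
Step 5: Under H0, H ~ chi^2(3); p-value = 0.247034.
Step 6: alpha = 0.1. fail to reject H0.

H = 4.1371, df = 3, p = 0.247034, fail to reject H0.


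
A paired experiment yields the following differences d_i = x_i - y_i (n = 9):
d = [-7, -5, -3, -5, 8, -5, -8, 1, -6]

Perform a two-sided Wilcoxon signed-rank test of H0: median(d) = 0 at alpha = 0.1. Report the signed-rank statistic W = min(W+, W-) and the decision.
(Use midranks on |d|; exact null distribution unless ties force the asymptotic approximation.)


Step 1: Drop any zero differences (none here) and take |d_i|.
|d| = [7, 5, 3, 5, 8, 5, 8, 1, 6]
Step 2: Midrank |d_i| (ties get averaged ranks).
ranks: |7|->7, |5|->4, |3|->2, |5|->4, |8|->8.5, |5|->4, |8|->8.5, |1|->1, |6|->6
Step 3: Attach original signs; sum ranks with positive sign and with negative sign.
W+ = 8.5 + 1 = 9.5
W- = 7 + 4 + 2 + 4 + 4 + 8.5 + 6 = 35.5
(Check: W+ + W- = 45 should equal n(n+1)/2 = 45.)
Step 4: Test statistic W = min(W+, W-) = 9.5.
Step 5: Ties in |d|, so use the tie-corrected normal approximation.
        E[W] = n(n+1)/4 = 9*10/4 = 22.5.
        Tie groups: |d|=5 (t=3), |d|=8 (t=2); sum(t^3 - t) = 30.
        Var[W] = n(n+1)(2n+1)/24 - sum(t^3-t)/48 = 1710/24 - 30/48 = 70.625.
        z = (W - E[W]) / sqrt(Var[W]) = (9.5 - 22.5) / 8.4039 = -1.5469.
        Two-sided p = 2*Phi(z) = 0.121886.
Step 6: alpha = 0.1. fail to reject H0.

W+ = 9.5, W- = 35.5, W = min = 9.5, p = 0.121886, fail to reject H0.


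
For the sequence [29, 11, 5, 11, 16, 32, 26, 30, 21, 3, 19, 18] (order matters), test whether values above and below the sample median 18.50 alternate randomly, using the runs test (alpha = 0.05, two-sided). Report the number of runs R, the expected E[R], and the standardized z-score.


Step 1: Compute median = 18.50; label A = above, B = below.
Labels in order: ABBBBAAAABAB  (n_A = 6, n_B = 6)
Step 2: Count runs R = 6.
Step 3: Under H0 (random ordering), E[R] = 2*n_A*n_B/(n_A+n_B) + 1 = 2*6*6/12 + 1 = 7.0000.
        Var[R] = 2*n_A*n_B*(2*n_A*n_B - n_A - n_B) / ((n_A+n_B)^2 * (n_A+n_B-1)) = 4320/1584 = 2.7273.
        SD[R] = 1.6514.
Step 4: Continuity-corrected z = (R + 0.5 - E[R]) / SD[R] = (6 + 0.5 - 7.0000) / 1.6514 = -0.3028.
Step 5: Two-sided p-value via normal approximation = 2*(1 - Phi(|z|)) = 0.762069.
Step 6: alpha = 0.05. fail to reject H0.

R = 6, z = -0.3028, p = 0.762069, fail to reject H0.


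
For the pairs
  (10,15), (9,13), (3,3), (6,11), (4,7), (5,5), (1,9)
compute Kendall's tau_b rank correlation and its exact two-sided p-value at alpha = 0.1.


Step 1: Enumerate the 21 unordered pairs (i,j) with i<j and classify each by sign(x_j-x_i) * sign(y_j-y_i).
  (1,2):dx=-1,dy=-2->C; (1,3):dx=-7,dy=-12->C; (1,4):dx=-4,dy=-4->C; (1,5):dx=-6,dy=-8->C
  (1,6):dx=-5,dy=-10->C; (1,7):dx=-9,dy=-6->C; (2,3):dx=-6,dy=-10->C; (2,4):dx=-3,dy=-2->C
  (2,5):dx=-5,dy=-6->C; (2,6):dx=-4,dy=-8->C; (2,7):dx=-8,dy=-4->C; (3,4):dx=+3,dy=+8->C
  (3,5):dx=+1,dy=+4->C; (3,6):dx=+2,dy=+2->C; (3,7):dx=-2,dy=+6->D; (4,5):dx=-2,dy=-4->C
  (4,6):dx=-1,dy=-6->C; (4,7):dx=-5,dy=-2->C; (5,6):dx=+1,dy=-2->D; (5,7):dx=-3,dy=+2->D
  (6,7):dx=-4,dy=+4->D
Step 2: C = 17, D = 4, total pairs = 21.
Step 3: tau = (C - D)/(n(n-1)/2) = (17 - 4)/21 = 0.619048.
Step 4: Exact two-sided p-value (enumerate n! = 5040 permutations of y under H0): p = 0.069048.
Step 5: alpha = 0.1. reject H0.

tau_b = 0.6190 (C=17, D=4), p = 0.069048, reject H0.


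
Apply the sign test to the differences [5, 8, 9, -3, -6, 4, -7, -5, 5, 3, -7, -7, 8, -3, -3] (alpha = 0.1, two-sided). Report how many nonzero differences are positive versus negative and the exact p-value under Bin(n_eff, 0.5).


Step 1: Discard zero differences. Original n = 15; n_eff = number of nonzero differences = 15.
Nonzero differences (with sign): +5, +8, +9, -3, -6, +4, -7, -5, +5, +3, -7, -7, +8, -3, -3
Step 2: Count signs: positive = 7, negative = 8.
Step 3: Under H0: P(positive) = 0.5, so the number of positives S ~ Bin(15, 0.5).
Step 4: Two-sided exact p-value = sum of Bin(15,0.5) probabilities at or below the observed probability = 1.000000.
Step 5: alpha = 0.1. fail to reject H0.

n_eff = 15, pos = 7, neg = 8, p = 1.000000, fail to reject H0.


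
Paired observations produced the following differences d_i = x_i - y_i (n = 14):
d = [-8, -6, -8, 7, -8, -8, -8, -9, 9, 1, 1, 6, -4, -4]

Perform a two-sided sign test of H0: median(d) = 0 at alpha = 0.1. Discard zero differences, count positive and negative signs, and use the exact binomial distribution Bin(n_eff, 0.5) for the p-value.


Step 1: Discard zero differences. Original n = 14; n_eff = number of nonzero differences = 14.
Nonzero differences (with sign): -8, -6, -8, +7, -8, -8, -8, -9, +9, +1, +1, +6, -4, -4
Step 2: Count signs: positive = 5, negative = 9.
Step 3: Under H0: P(positive) = 0.5, so the number of positives S ~ Bin(14, 0.5).
Step 4: Two-sided exact p-value = sum of Bin(14,0.5) probabilities at or below the observed probability = 0.423950.
Step 5: alpha = 0.1. fail to reject H0.

n_eff = 14, pos = 5, neg = 9, p = 0.423950, fail to reject H0.


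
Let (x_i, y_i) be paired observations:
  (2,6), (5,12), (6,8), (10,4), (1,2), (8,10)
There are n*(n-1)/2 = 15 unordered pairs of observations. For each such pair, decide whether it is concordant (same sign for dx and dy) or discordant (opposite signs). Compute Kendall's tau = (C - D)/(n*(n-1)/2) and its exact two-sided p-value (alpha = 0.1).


Step 1: Enumerate the 15 unordered pairs (i,j) with i<j and classify each by sign(x_j-x_i) * sign(y_j-y_i).
  (1,2):dx=+3,dy=+6->C; (1,3):dx=+4,dy=+2->C; (1,4):dx=+8,dy=-2->D; (1,5):dx=-1,dy=-4->C
  (1,6):dx=+6,dy=+4->C; (2,3):dx=+1,dy=-4->D; (2,4):dx=+5,dy=-8->D; (2,5):dx=-4,dy=-10->C
  (2,6):dx=+3,dy=-2->D; (3,4):dx=+4,dy=-4->D; (3,5):dx=-5,dy=-6->C; (3,6):dx=+2,dy=+2->C
  (4,5):dx=-9,dy=-2->C; (4,6):dx=-2,dy=+6->D; (5,6):dx=+7,dy=+8->C
Step 2: C = 9, D = 6, total pairs = 15.
Step 3: tau = (C - D)/(n(n-1)/2) = (9 - 6)/15 = 0.200000.
Step 4: Exact two-sided p-value (enumerate n! = 720 permutations of y under H0): p = 0.719444.
Step 5: alpha = 0.1. fail to reject H0.

tau_b = 0.2000 (C=9, D=6), p = 0.719444, fail to reject H0.


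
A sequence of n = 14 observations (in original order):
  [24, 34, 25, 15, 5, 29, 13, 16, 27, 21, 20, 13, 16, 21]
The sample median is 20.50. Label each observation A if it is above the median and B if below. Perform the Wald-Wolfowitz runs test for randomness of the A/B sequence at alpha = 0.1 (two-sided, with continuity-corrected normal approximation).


Step 1: Compute median = 20.50; label A = above, B = below.
Labels in order: AAABBABBAABBBA  (n_A = 7, n_B = 7)
Step 2: Count runs R = 7.
Step 3: Under H0 (random ordering), E[R] = 2*n_A*n_B/(n_A+n_B) + 1 = 2*7*7/14 + 1 = 8.0000.
        Var[R] = 2*n_A*n_B*(2*n_A*n_B - n_A - n_B) / ((n_A+n_B)^2 * (n_A+n_B-1)) = 8232/2548 = 3.2308.
        SD[R] = 1.7974.
Step 4: Continuity-corrected z = (R + 0.5 - E[R]) / SD[R] = (7 + 0.5 - 8.0000) / 1.7974 = -0.2782.
Step 5: Two-sided p-value via normal approximation = 2*(1 - Phi(|z|)) = 0.780879.
Step 6: alpha = 0.1. fail to reject H0.

R = 7, z = -0.2782, p = 0.780879, fail to reject H0.


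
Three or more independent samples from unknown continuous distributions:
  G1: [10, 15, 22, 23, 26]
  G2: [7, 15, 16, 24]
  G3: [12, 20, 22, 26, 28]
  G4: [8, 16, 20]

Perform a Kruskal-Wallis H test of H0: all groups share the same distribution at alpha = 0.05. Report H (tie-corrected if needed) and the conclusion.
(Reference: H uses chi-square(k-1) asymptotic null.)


Step 1: Combine all N = 17 observations and assign midranks.
sorted (value, group, rank): (7,G2,1), (8,G4,2), (10,G1,3), (12,G3,4), (15,G1,5.5), (15,G2,5.5), (16,G2,7.5), (16,G4,7.5), (20,G3,9.5), (20,G4,9.5), (22,G1,11.5), (22,G3,11.5), (23,G1,13), (24,G2,14), (26,G1,15.5), (26,G3,15.5), (28,G3,17)
Step 2: Sum ranks within each group.
R_1 = 48.5 (n_1 = 5)
R_2 = 28 (n_2 = 4)
R_3 = 57.5 (n_3 = 5)
R_4 = 19 (n_4 = 3)
Step 3: H = 12/(N(N+1)) * sum(R_i^2/n_i) - 3(N+1)
     = 12/(17*18) * (48.5^2/5 + 28^2/4 + 57.5^2/5 + 19^2/3) - 3*18
     = 0.039216 * 1448.03 - 54
     = 2.785621.
Step 4: Ties present; correction factor C = 1 - 30/(17^3 - 17) = 0.993873. Corrected H = 2.785621 / 0.993873 = 2.802795.
Step 5: Under H0, H ~ chi^2(3); p-value = 0.423040.
Step 6: alpha = 0.05. fail to reject H0.

H = 2.8028, df = 3, p = 0.423040, fail to reject H0.


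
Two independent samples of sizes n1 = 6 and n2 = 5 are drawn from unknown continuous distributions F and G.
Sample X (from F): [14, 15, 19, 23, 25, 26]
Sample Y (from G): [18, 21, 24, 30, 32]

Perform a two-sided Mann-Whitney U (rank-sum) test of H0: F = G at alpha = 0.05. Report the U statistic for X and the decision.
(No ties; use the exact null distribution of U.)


Step 1: Combine and sort all 11 observations; assign midranks.
sorted (value, group): (14,X), (15,X), (18,Y), (19,X), (21,Y), (23,X), (24,Y), (25,X), (26,X), (30,Y), (32,Y)
ranks: 14->1, 15->2, 18->3, 19->4, 21->5, 23->6, 24->7, 25->8, 26->9, 30->10, 32->11
Step 2: Rank sum for X: R1 = 1 + 2 + 4 + 6 + 8 + 9 = 30.
Step 3: U_X = R1 - n1(n1+1)/2 = 30 - 6*7/2 = 30 - 21 = 9.
       U_Y = n1*n2 - U_X = 30 - 9 = 21.
Step 4: No ties, so the exact null distribution of U (based on enumerating the C(11,6) = 462 equally likely rank assignments) gives the two-sided p-value.
Step 5: p-value = 0.329004; compare to alpha = 0.05. fail to reject H0.

U_X = 9, p = 0.329004, fail to reject H0 at alpha = 0.05.


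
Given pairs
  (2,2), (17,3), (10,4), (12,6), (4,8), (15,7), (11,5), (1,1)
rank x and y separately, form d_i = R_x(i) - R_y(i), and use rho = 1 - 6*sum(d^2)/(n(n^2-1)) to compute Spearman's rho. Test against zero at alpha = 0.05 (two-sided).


Step 1: Rank x and y separately (midranks; no ties here).
rank(x): 2->2, 17->8, 10->4, 12->6, 4->3, 15->7, 11->5, 1->1
rank(y): 2->2, 3->3, 4->4, 6->6, 8->8, 7->7, 5->5, 1->1
Step 2: d_i = R_x(i) - R_y(i); compute d_i^2.
  (2-2)^2=0, (8-3)^2=25, (4-4)^2=0, (6-6)^2=0, (3-8)^2=25, (7-7)^2=0, (5-5)^2=0, (1-1)^2=0
sum(d^2) = 50.
Step 3: rho = 1 - 6*50 / (8*(8^2 - 1)) = 1 - 300/504 = 0.404762.
Step 4: Under H0, t = rho * sqrt((n-2)/(1-rho^2)) = 1.0842 ~ t(6).
Step 5: Two-sided p-value from the t-distribution with 6 df = 0.319889.
Step 6: alpha = 0.05. fail to reject H0.

rho = 0.4048, p = 0.319889, fail to reject H0 at alpha = 0.05.


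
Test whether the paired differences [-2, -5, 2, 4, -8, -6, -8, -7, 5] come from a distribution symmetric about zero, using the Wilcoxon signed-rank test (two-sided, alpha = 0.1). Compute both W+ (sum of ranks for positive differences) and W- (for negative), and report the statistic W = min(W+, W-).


Step 1: Drop any zero differences (none here) and take |d_i|.
|d| = [2, 5, 2, 4, 8, 6, 8, 7, 5]
Step 2: Midrank |d_i| (ties get averaged ranks).
ranks: |2|->1.5, |5|->4.5, |2|->1.5, |4|->3, |8|->8.5, |6|->6, |8|->8.5, |7|->7, |5|->4.5
Step 3: Attach original signs; sum ranks with positive sign and with negative sign.
W+ = 1.5 + 3 + 4.5 = 9
W- = 1.5 + 4.5 + 8.5 + 6 + 8.5 + 7 = 36
(Check: W+ + W- = 45 should equal n(n+1)/2 = 45.)
Step 4: Test statistic W = min(W+, W-) = 9.
Step 5: Ties in |d|, so use the tie-corrected normal approximation.
        E[W] = n(n+1)/4 = 9*10/4 = 22.5.
        Tie groups: |d|=2 (t=2), |d|=5 (t=2), |d|=8 (t=2); sum(t^3 - t) = 18.
        Var[W] = n(n+1)(2n+1)/24 - sum(t^3-t)/48 = 1710/24 - 18/48 = 70.875.
        z = (W - E[W]) / sqrt(Var[W]) = (9 - 22.5) / 8.4187 = -1.6036.
        Two-sided p = 2*Phi(z) = 0.108809.
Step 6: alpha = 0.1. fail to reject H0.

W+ = 9, W- = 36, W = min = 9, p = 0.108809, fail to reject H0.


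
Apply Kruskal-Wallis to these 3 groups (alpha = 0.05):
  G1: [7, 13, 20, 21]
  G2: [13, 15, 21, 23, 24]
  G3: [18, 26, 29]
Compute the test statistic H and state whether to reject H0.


Step 1: Combine all N = 12 observations and assign midranks.
sorted (value, group, rank): (7,G1,1), (13,G1,2.5), (13,G2,2.5), (15,G2,4), (18,G3,5), (20,G1,6), (21,G1,7.5), (21,G2,7.5), (23,G2,9), (24,G2,10), (26,G3,11), (29,G3,12)
Step 2: Sum ranks within each group.
R_1 = 17 (n_1 = 4)
R_2 = 33 (n_2 = 5)
R_3 = 28 (n_3 = 3)
Step 3: H = 12/(N(N+1)) * sum(R_i^2/n_i) - 3(N+1)
     = 12/(12*13) * (17^2/4 + 33^2/5 + 28^2/3) - 3*13
     = 0.076923 * 551.383 - 39
     = 3.414103.
Step 4: Ties present; correction factor C = 1 - 12/(12^3 - 12) = 0.993007. Corrected H = 3.414103 / 0.993007 = 3.438146.
Step 5: Under H0, H ~ chi^2(2); p-value = 0.179232.
Step 6: alpha = 0.05. fail to reject H0.

H = 3.4381, df = 2, p = 0.179232, fail to reject H0.


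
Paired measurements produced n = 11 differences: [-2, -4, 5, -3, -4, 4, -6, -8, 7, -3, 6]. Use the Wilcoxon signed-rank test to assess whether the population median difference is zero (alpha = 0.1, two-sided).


Step 1: Drop any zero differences (none here) and take |d_i|.
|d| = [2, 4, 5, 3, 4, 4, 6, 8, 7, 3, 6]
Step 2: Midrank |d_i| (ties get averaged ranks).
ranks: |2|->1, |4|->5, |5|->7, |3|->2.5, |4|->5, |4|->5, |6|->8.5, |8|->11, |7|->10, |3|->2.5, |6|->8.5
Step 3: Attach original signs; sum ranks with positive sign and with negative sign.
W+ = 7 + 5 + 10 + 8.5 = 30.5
W- = 1 + 5 + 2.5 + 5 + 8.5 + 11 + 2.5 = 35.5
(Check: W+ + W- = 66 should equal n(n+1)/2 = 66.)
Step 4: Test statistic W = min(W+, W-) = 30.5.
Step 5: Ties in |d|, so use the tie-corrected normal approximation.
        E[W] = n(n+1)/4 = 11*12/4 = 33.
        Tie groups: |d|=3 (t=2), |d|=4 (t=3), |d|=6 (t=2); sum(t^3 - t) = 36.
        Var[W] = n(n+1)(2n+1)/24 - sum(t^3-t)/48 = 3036/24 - 36/48 = 125.75.
        z = (W - E[W]) / sqrt(Var[W]) = (30.5 - 33) / 11.2138 = -0.2229.
        Two-sided p = 2*Phi(z) = 0.823583.
Step 6: alpha = 0.1. fail to reject H0.

W+ = 30.5, W- = 35.5, W = min = 30.5, p = 0.823583, fail to reject H0.


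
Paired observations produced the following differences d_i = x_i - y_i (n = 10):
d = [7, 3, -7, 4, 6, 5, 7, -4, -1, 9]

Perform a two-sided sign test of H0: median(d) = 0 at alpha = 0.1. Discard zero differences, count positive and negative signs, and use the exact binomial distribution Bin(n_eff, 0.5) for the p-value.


Step 1: Discard zero differences. Original n = 10; n_eff = number of nonzero differences = 10.
Nonzero differences (with sign): +7, +3, -7, +4, +6, +5, +7, -4, -1, +9
Step 2: Count signs: positive = 7, negative = 3.
Step 3: Under H0: P(positive) = 0.5, so the number of positives S ~ Bin(10, 0.5).
Step 4: Two-sided exact p-value = sum of Bin(10,0.5) probabilities at or below the observed probability = 0.343750.
Step 5: alpha = 0.1. fail to reject H0.

n_eff = 10, pos = 7, neg = 3, p = 0.343750, fail to reject H0.


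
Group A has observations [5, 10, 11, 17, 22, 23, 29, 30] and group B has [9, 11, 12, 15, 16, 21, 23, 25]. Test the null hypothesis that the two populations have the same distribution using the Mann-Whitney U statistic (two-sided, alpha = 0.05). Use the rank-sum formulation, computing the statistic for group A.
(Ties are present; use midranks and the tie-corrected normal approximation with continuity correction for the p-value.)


Step 1: Combine and sort all 16 observations; assign midranks.
sorted (value, group): (5,X), (9,Y), (10,X), (11,X), (11,Y), (12,Y), (15,Y), (16,Y), (17,X), (21,Y), (22,X), (23,X), (23,Y), (25,Y), (29,X), (30,X)
ranks: 5->1, 9->2, 10->3, 11->4.5, 11->4.5, 12->6, 15->7, 16->8, 17->9, 21->10, 22->11, 23->12.5, 23->12.5, 25->14, 29->15, 30->16
Step 2: Rank sum for X: R1 = 1 + 3 + 4.5 + 9 + 11 + 12.5 + 15 + 16 = 72.
Step 3: U_X = R1 - n1(n1+1)/2 = 72 - 8*9/2 = 72 - 36 = 36.
       U_Y = n1*n2 - U_X = 64 - 36 = 28.
Step 4: Ties are present, so use the tie-corrected normal approximation (with continuity correction) for the p-value.
Step 5: p-value = 0.712787; compare to alpha = 0.05. fail to reject H0.

U_X = 36, p = 0.712787, fail to reject H0 at alpha = 0.05.


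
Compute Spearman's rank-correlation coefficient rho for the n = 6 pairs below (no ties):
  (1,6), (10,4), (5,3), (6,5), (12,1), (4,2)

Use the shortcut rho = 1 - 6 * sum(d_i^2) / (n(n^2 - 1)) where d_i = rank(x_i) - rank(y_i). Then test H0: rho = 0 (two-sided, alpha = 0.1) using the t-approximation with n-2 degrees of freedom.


Step 1: Rank x and y separately (midranks; no ties here).
rank(x): 1->1, 10->5, 5->3, 6->4, 12->6, 4->2
rank(y): 6->6, 4->4, 3->3, 5->5, 1->1, 2->2
Step 2: d_i = R_x(i) - R_y(i); compute d_i^2.
  (1-6)^2=25, (5-4)^2=1, (3-3)^2=0, (4-5)^2=1, (6-1)^2=25, (2-2)^2=0
sum(d^2) = 52.
Step 3: rho = 1 - 6*52 / (6*(6^2 - 1)) = 1 - 312/210 = -0.485714.
Step 4: Under H0, t = rho * sqrt((n-2)/(1-rho^2)) = -1.1113 ~ t(4).
Step 5: Two-sided p-value from the t-distribution with 4 df = 0.328723.
Step 6: alpha = 0.1. fail to reject H0.

rho = -0.4857, p = 0.328723, fail to reject H0 at alpha = 0.1.


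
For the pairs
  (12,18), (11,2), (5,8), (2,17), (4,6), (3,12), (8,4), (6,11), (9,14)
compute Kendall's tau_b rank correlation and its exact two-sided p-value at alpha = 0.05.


Step 1: Enumerate the 36 unordered pairs (i,j) with i<j and classify each by sign(x_j-x_i) * sign(y_j-y_i).
  (1,2):dx=-1,dy=-16->C; (1,3):dx=-7,dy=-10->C; (1,4):dx=-10,dy=-1->C; (1,5):dx=-8,dy=-12->C
  (1,6):dx=-9,dy=-6->C; (1,7):dx=-4,dy=-14->C; (1,8):dx=-6,dy=-7->C; (1,9):dx=-3,dy=-4->C
  (2,3):dx=-6,dy=+6->D; (2,4):dx=-9,dy=+15->D; (2,5):dx=-7,dy=+4->D; (2,6):dx=-8,dy=+10->D
  (2,7):dx=-3,dy=+2->D; (2,8):dx=-5,dy=+9->D; (2,9):dx=-2,dy=+12->D; (3,4):dx=-3,dy=+9->D
  (3,5):dx=-1,dy=-2->C; (3,6):dx=-2,dy=+4->D; (3,7):dx=+3,dy=-4->D; (3,8):dx=+1,dy=+3->C
  (3,9):dx=+4,dy=+6->C; (4,5):dx=+2,dy=-11->D; (4,6):dx=+1,dy=-5->D; (4,7):dx=+6,dy=-13->D
  (4,8):dx=+4,dy=-6->D; (4,9):dx=+7,dy=-3->D; (5,6):dx=-1,dy=+6->D; (5,7):dx=+4,dy=-2->D
  (5,8):dx=+2,dy=+5->C; (5,9):dx=+5,dy=+8->C; (6,7):dx=+5,dy=-8->D; (6,8):dx=+3,dy=-1->D
  (6,9):dx=+6,dy=+2->C; (7,8):dx=-2,dy=+7->D; (7,9):dx=+1,dy=+10->C; (8,9):dx=+3,dy=+3->C
Step 2: C = 16, D = 20, total pairs = 36.
Step 3: tau = (C - D)/(n(n-1)/2) = (16 - 20)/36 = -0.111111.
Step 4: Exact two-sided p-value (enumerate n! = 362880 permutations of y under H0): p = 0.761414.
Step 5: alpha = 0.05. fail to reject H0.

tau_b = -0.1111 (C=16, D=20), p = 0.761414, fail to reject H0.


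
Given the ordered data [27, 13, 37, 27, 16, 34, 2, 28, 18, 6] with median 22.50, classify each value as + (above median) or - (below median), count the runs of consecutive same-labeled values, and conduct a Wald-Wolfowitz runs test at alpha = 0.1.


Step 1: Compute median = 22.50; label A = above, B = below.
Labels in order: ABAABABABB  (n_A = 5, n_B = 5)
Step 2: Count runs R = 8.
Step 3: Under H0 (random ordering), E[R] = 2*n_A*n_B/(n_A+n_B) + 1 = 2*5*5/10 + 1 = 6.0000.
        Var[R] = 2*n_A*n_B*(2*n_A*n_B - n_A - n_B) / ((n_A+n_B)^2 * (n_A+n_B-1)) = 2000/900 = 2.2222.
        SD[R] = 1.4907.
Step 4: Continuity-corrected z = (R - 0.5 - E[R]) / SD[R] = (8 - 0.5 - 6.0000) / 1.4907 = 1.0062.
Step 5: Two-sided p-value via normal approximation = 2*(1 - Phi(|z|)) = 0.314305.
Step 6: alpha = 0.1. fail to reject H0.

R = 8, z = 1.0062, p = 0.314305, fail to reject H0.


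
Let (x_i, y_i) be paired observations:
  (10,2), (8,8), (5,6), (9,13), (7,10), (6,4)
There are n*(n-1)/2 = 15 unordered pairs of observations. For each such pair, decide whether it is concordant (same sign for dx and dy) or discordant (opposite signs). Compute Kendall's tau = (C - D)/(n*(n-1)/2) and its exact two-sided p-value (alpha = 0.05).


Step 1: Enumerate the 15 unordered pairs (i,j) with i<j and classify each by sign(x_j-x_i) * sign(y_j-y_i).
  (1,2):dx=-2,dy=+6->D; (1,3):dx=-5,dy=+4->D; (1,4):dx=-1,dy=+11->D; (1,5):dx=-3,dy=+8->D
  (1,6):dx=-4,dy=+2->D; (2,3):dx=-3,dy=-2->C; (2,4):dx=+1,dy=+5->C; (2,5):dx=-1,dy=+2->D
  (2,6):dx=-2,dy=-4->C; (3,4):dx=+4,dy=+7->C; (3,5):dx=+2,dy=+4->C; (3,6):dx=+1,dy=-2->D
  (4,5):dx=-2,dy=-3->C; (4,6):dx=-3,dy=-9->C; (5,6):dx=-1,dy=-6->C
Step 2: C = 8, D = 7, total pairs = 15.
Step 3: tau = (C - D)/(n(n-1)/2) = (8 - 7)/15 = 0.066667.
Step 4: Exact two-sided p-value (enumerate n! = 720 permutations of y under H0): p = 1.000000.
Step 5: alpha = 0.05. fail to reject H0.

tau_b = 0.0667 (C=8, D=7), p = 1.000000, fail to reject H0.


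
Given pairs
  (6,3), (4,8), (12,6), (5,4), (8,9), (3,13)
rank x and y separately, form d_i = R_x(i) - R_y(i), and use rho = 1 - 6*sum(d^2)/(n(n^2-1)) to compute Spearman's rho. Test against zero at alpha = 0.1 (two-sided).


Step 1: Rank x and y separately (midranks; no ties here).
rank(x): 6->4, 4->2, 12->6, 5->3, 8->5, 3->1
rank(y): 3->1, 8->4, 6->3, 4->2, 9->5, 13->6
Step 2: d_i = R_x(i) - R_y(i); compute d_i^2.
  (4-1)^2=9, (2-4)^2=4, (6-3)^2=9, (3-2)^2=1, (5-5)^2=0, (1-6)^2=25
sum(d^2) = 48.
Step 3: rho = 1 - 6*48 / (6*(6^2 - 1)) = 1 - 288/210 = -0.371429.
Step 4: Under H0, t = rho * sqrt((n-2)/(1-rho^2)) = -0.8001 ~ t(4).
Step 5: Two-sided p-value from the t-distribution with 4 df = 0.468478.
Step 6: alpha = 0.1. fail to reject H0.

rho = -0.3714, p = 0.468478, fail to reject H0 at alpha = 0.1.


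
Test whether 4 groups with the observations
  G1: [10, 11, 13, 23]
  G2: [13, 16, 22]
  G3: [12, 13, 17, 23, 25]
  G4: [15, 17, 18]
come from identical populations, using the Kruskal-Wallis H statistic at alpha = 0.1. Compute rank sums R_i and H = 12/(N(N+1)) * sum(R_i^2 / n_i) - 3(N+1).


Step 1: Combine all N = 15 observations and assign midranks.
sorted (value, group, rank): (10,G1,1), (11,G1,2), (12,G3,3), (13,G1,5), (13,G2,5), (13,G3,5), (15,G4,7), (16,G2,8), (17,G3,9.5), (17,G4,9.5), (18,G4,11), (22,G2,12), (23,G1,13.5), (23,G3,13.5), (25,G3,15)
Step 2: Sum ranks within each group.
R_1 = 21.5 (n_1 = 4)
R_2 = 25 (n_2 = 3)
R_3 = 46 (n_3 = 5)
R_4 = 27.5 (n_4 = 3)
Step 3: H = 12/(N(N+1)) * sum(R_i^2/n_i) - 3(N+1)
     = 12/(15*16) * (21.5^2/4 + 25^2/3 + 46^2/5 + 27.5^2/3) - 3*16
     = 0.050000 * 999.179 - 48
     = 1.958958.
Step 4: Ties present; correction factor C = 1 - 36/(15^3 - 15) = 0.989286. Corrected H = 1.958958 / 0.989286 = 1.980174.
Step 5: Under H0, H ~ chi^2(3); p-value = 0.576532.
Step 6: alpha = 0.1. fail to reject H0.

H = 1.9802, df = 3, p = 0.576532, fail to reject H0.


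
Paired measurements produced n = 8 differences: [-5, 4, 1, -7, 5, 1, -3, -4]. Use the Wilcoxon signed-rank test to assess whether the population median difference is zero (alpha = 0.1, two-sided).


Step 1: Drop any zero differences (none here) and take |d_i|.
|d| = [5, 4, 1, 7, 5, 1, 3, 4]
Step 2: Midrank |d_i| (ties get averaged ranks).
ranks: |5|->6.5, |4|->4.5, |1|->1.5, |7|->8, |5|->6.5, |1|->1.5, |3|->3, |4|->4.5
Step 3: Attach original signs; sum ranks with positive sign and with negative sign.
W+ = 4.5 + 1.5 + 6.5 + 1.5 = 14
W- = 6.5 + 8 + 3 + 4.5 = 22
(Check: W+ + W- = 36 should equal n(n+1)/2 = 36.)
Step 4: Test statistic W = min(W+, W-) = 14.
Step 5: Ties in |d|, so use the tie-corrected normal approximation.
        E[W] = n(n+1)/4 = 8*9/4 = 18.
        Tie groups: |d|=1 (t=2), |d|=4 (t=2), |d|=5 (t=2); sum(t^3 - t) = 18.
        Var[W] = n(n+1)(2n+1)/24 - sum(t^3-t)/48 = 1224/24 - 18/48 = 50.625.
        z = (W - E[W]) / sqrt(Var[W]) = (14 - 18) / 7.1151 = -0.5622.
        Two-sided p = 2*Phi(z) = 0.573992.
Step 6: alpha = 0.1. fail to reject H0.

W+ = 14, W- = 22, W = min = 14, p = 0.573992, fail to reject H0.


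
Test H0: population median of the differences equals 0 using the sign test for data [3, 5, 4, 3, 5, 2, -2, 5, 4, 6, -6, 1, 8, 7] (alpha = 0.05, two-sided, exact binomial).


Step 1: Discard zero differences. Original n = 14; n_eff = number of nonzero differences = 14.
Nonzero differences (with sign): +3, +5, +4, +3, +5, +2, -2, +5, +4, +6, -6, +1, +8, +7
Step 2: Count signs: positive = 12, negative = 2.
Step 3: Under H0: P(positive) = 0.5, so the number of positives S ~ Bin(14, 0.5).
Step 4: Two-sided exact p-value = sum of Bin(14,0.5) probabilities at or below the observed probability = 0.012939.
Step 5: alpha = 0.05. reject H0.

n_eff = 14, pos = 12, neg = 2, p = 0.012939, reject H0.


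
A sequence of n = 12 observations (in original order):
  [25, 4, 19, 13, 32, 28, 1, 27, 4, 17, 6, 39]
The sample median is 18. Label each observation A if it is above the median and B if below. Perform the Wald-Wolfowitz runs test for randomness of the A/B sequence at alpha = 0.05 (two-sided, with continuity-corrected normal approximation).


Step 1: Compute median = 18; label A = above, B = below.
Labels in order: ABABAABABBBA  (n_A = 6, n_B = 6)
Step 2: Count runs R = 9.
Step 3: Under H0 (random ordering), E[R] = 2*n_A*n_B/(n_A+n_B) + 1 = 2*6*6/12 + 1 = 7.0000.
        Var[R] = 2*n_A*n_B*(2*n_A*n_B - n_A - n_B) / ((n_A+n_B)^2 * (n_A+n_B-1)) = 4320/1584 = 2.7273.
        SD[R] = 1.6514.
Step 4: Continuity-corrected z = (R - 0.5 - E[R]) / SD[R] = (9 - 0.5 - 7.0000) / 1.6514 = 0.9083.
Step 5: Two-sided p-value via normal approximation = 2*(1 - Phi(|z|)) = 0.363722.
Step 6: alpha = 0.05. fail to reject H0.

R = 9, z = 0.9083, p = 0.363722, fail to reject H0.


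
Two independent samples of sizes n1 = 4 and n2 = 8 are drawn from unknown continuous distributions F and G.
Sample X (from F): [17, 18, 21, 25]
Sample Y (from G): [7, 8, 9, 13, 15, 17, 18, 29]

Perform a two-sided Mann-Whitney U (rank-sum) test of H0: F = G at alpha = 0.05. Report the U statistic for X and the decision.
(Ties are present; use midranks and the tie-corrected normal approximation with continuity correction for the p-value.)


Step 1: Combine and sort all 12 observations; assign midranks.
sorted (value, group): (7,Y), (8,Y), (9,Y), (13,Y), (15,Y), (17,X), (17,Y), (18,X), (18,Y), (21,X), (25,X), (29,Y)
ranks: 7->1, 8->2, 9->3, 13->4, 15->5, 17->6.5, 17->6.5, 18->8.5, 18->8.5, 21->10, 25->11, 29->12
Step 2: Rank sum for X: R1 = 6.5 + 8.5 + 10 + 11 = 36.
Step 3: U_X = R1 - n1(n1+1)/2 = 36 - 4*5/2 = 36 - 10 = 26.
       U_Y = n1*n2 - U_X = 32 - 26 = 6.
Step 4: Ties are present, so use the tie-corrected normal approximation (with continuity correction) for the p-value.
Step 5: p-value = 0.105412; compare to alpha = 0.05. fail to reject H0.

U_X = 26, p = 0.105412, fail to reject H0 at alpha = 0.05.


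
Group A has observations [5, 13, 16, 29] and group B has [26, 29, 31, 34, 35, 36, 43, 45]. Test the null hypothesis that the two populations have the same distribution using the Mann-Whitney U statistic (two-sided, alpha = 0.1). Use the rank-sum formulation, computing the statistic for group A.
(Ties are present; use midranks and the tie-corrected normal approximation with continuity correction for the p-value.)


Step 1: Combine and sort all 12 observations; assign midranks.
sorted (value, group): (5,X), (13,X), (16,X), (26,Y), (29,X), (29,Y), (31,Y), (34,Y), (35,Y), (36,Y), (43,Y), (45,Y)
ranks: 5->1, 13->2, 16->3, 26->4, 29->5.5, 29->5.5, 31->7, 34->8, 35->9, 36->10, 43->11, 45->12
Step 2: Rank sum for X: R1 = 1 + 2 + 3 + 5.5 = 11.5.
Step 3: U_X = R1 - n1(n1+1)/2 = 11.5 - 4*5/2 = 11.5 - 10 = 1.5.
       U_Y = n1*n2 - U_X = 32 - 1.5 = 30.5.
Step 4: Ties are present, so use the tie-corrected normal approximation (with continuity correction) for the p-value.
Step 5: p-value = 0.017221; compare to alpha = 0.1. reject H0.

U_X = 1.5, p = 0.017221, reject H0 at alpha = 0.1.


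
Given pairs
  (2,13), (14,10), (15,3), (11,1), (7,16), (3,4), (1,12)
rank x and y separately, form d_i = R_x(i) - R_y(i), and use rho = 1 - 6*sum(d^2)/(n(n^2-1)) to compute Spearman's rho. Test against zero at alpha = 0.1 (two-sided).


Step 1: Rank x and y separately (midranks; no ties here).
rank(x): 2->2, 14->6, 15->7, 11->5, 7->4, 3->3, 1->1
rank(y): 13->6, 10->4, 3->2, 1->1, 16->7, 4->3, 12->5
Step 2: d_i = R_x(i) - R_y(i); compute d_i^2.
  (2-6)^2=16, (6-4)^2=4, (7-2)^2=25, (5-1)^2=16, (4-7)^2=9, (3-3)^2=0, (1-5)^2=16
sum(d^2) = 86.
Step 3: rho = 1 - 6*86 / (7*(7^2 - 1)) = 1 - 516/336 = -0.535714.
Step 4: Under H0, t = rho * sqrt((n-2)/(1-rho^2)) = -1.4186 ~ t(5).
Step 5: Two-sided p-value from the t-distribution with 5 df = 0.215217.
Step 6: alpha = 0.1. fail to reject H0.

rho = -0.5357, p = 0.215217, fail to reject H0 at alpha = 0.1.


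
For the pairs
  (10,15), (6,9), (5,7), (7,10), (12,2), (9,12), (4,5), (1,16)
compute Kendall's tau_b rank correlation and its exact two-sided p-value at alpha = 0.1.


Step 1: Enumerate the 28 unordered pairs (i,j) with i<j and classify each by sign(x_j-x_i) * sign(y_j-y_i).
  (1,2):dx=-4,dy=-6->C; (1,3):dx=-5,dy=-8->C; (1,4):dx=-3,dy=-5->C; (1,5):dx=+2,dy=-13->D
  (1,6):dx=-1,dy=-3->C; (1,7):dx=-6,dy=-10->C; (1,8):dx=-9,dy=+1->D; (2,3):dx=-1,dy=-2->C
  (2,4):dx=+1,dy=+1->C; (2,5):dx=+6,dy=-7->D; (2,6):dx=+3,dy=+3->C; (2,7):dx=-2,dy=-4->C
  (2,8):dx=-5,dy=+7->D; (3,4):dx=+2,dy=+3->C; (3,5):dx=+7,dy=-5->D; (3,6):dx=+4,dy=+5->C
  (3,7):dx=-1,dy=-2->C; (3,8):dx=-4,dy=+9->D; (4,5):dx=+5,dy=-8->D; (4,6):dx=+2,dy=+2->C
  (4,7):dx=-3,dy=-5->C; (4,8):dx=-6,dy=+6->D; (5,6):dx=-3,dy=+10->D; (5,7):dx=-8,dy=+3->D
  (5,8):dx=-11,dy=+14->D; (6,7):dx=-5,dy=-7->C; (6,8):dx=-8,dy=+4->D; (7,8):dx=-3,dy=+11->D
Step 2: C = 15, D = 13, total pairs = 28.
Step 3: tau = (C - D)/(n(n-1)/2) = (15 - 13)/28 = 0.071429.
Step 4: Exact two-sided p-value (enumerate n! = 40320 permutations of y under H0): p = 0.904861.
Step 5: alpha = 0.1. fail to reject H0.

tau_b = 0.0714 (C=15, D=13), p = 0.904861, fail to reject H0.


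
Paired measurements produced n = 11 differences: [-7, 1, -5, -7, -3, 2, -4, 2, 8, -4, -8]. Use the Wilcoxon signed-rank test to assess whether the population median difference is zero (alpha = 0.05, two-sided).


Step 1: Drop any zero differences (none here) and take |d_i|.
|d| = [7, 1, 5, 7, 3, 2, 4, 2, 8, 4, 8]
Step 2: Midrank |d_i| (ties get averaged ranks).
ranks: |7|->8.5, |1|->1, |5|->7, |7|->8.5, |3|->4, |2|->2.5, |4|->5.5, |2|->2.5, |8|->10.5, |4|->5.5, |8|->10.5
Step 3: Attach original signs; sum ranks with positive sign and with negative sign.
W+ = 1 + 2.5 + 2.5 + 10.5 = 16.5
W- = 8.5 + 7 + 8.5 + 4 + 5.5 + 5.5 + 10.5 = 49.5
(Check: W+ + W- = 66 should equal n(n+1)/2 = 66.)
Step 4: Test statistic W = min(W+, W-) = 16.5.
Step 5: Ties in |d|, so use the tie-corrected normal approximation.
        E[W] = n(n+1)/4 = 11*12/4 = 33.
        Tie groups: |d|=2 (t=2), |d|=4 (t=2), |d|=7 (t=2), |d|=8 (t=2); sum(t^3 - t) = 24.
        Var[W] = n(n+1)(2n+1)/24 - sum(t^3-t)/48 = 3036/24 - 24/48 = 126.
        z = (W - E[W]) / sqrt(Var[W]) = (16.5 - 33) / 11.2250 = -1.4699.
        Two-sided p = 2*Phi(z) = 0.141579.
Step 6: alpha = 0.05. fail to reject H0.

W+ = 16.5, W- = 49.5, W = min = 16.5, p = 0.141579, fail to reject H0.


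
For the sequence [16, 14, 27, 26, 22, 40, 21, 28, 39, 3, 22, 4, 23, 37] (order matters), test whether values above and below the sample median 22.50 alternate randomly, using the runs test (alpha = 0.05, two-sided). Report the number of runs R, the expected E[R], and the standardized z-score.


Step 1: Compute median = 22.50; label A = above, B = below.
Labels in order: BBAABABAABBBAA  (n_A = 7, n_B = 7)
Step 2: Count runs R = 8.
Step 3: Under H0 (random ordering), E[R] = 2*n_A*n_B/(n_A+n_B) + 1 = 2*7*7/14 + 1 = 8.0000.
        Var[R] = 2*n_A*n_B*(2*n_A*n_B - n_A - n_B) / ((n_A+n_B)^2 * (n_A+n_B-1)) = 8232/2548 = 3.2308.
        SD[R] = 1.7974.
Step 4: R = E[R], so z = 0 with no continuity correction.
Step 5: Two-sided p-value via normal approximation = 2*(1 - Phi(|z|)) = 1.000000.
Step 6: alpha = 0.05. fail to reject H0.

R = 8, z = 0.0000, p = 1.000000, fail to reject H0.


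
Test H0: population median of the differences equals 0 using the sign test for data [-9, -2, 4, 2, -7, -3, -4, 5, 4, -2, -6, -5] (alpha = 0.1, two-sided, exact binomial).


Step 1: Discard zero differences. Original n = 12; n_eff = number of nonzero differences = 12.
Nonzero differences (with sign): -9, -2, +4, +2, -7, -3, -4, +5, +4, -2, -6, -5
Step 2: Count signs: positive = 4, negative = 8.
Step 3: Under H0: P(positive) = 0.5, so the number of positives S ~ Bin(12, 0.5).
Step 4: Two-sided exact p-value = sum of Bin(12,0.5) probabilities at or below the observed probability = 0.387695.
Step 5: alpha = 0.1. fail to reject H0.

n_eff = 12, pos = 4, neg = 8, p = 0.387695, fail to reject H0.


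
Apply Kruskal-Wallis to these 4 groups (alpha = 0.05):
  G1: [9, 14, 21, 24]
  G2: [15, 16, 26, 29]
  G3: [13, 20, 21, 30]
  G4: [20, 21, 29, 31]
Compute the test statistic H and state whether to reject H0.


Step 1: Combine all N = 16 observations and assign midranks.
sorted (value, group, rank): (9,G1,1), (13,G3,2), (14,G1,3), (15,G2,4), (16,G2,5), (20,G3,6.5), (20,G4,6.5), (21,G1,9), (21,G3,9), (21,G4,9), (24,G1,11), (26,G2,12), (29,G2,13.5), (29,G4,13.5), (30,G3,15), (31,G4,16)
Step 2: Sum ranks within each group.
R_1 = 24 (n_1 = 4)
R_2 = 34.5 (n_2 = 4)
R_3 = 32.5 (n_3 = 4)
R_4 = 45 (n_4 = 4)
Step 3: H = 12/(N(N+1)) * sum(R_i^2/n_i) - 3(N+1)
     = 12/(16*17) * (24^2/4 + 34.5^2/4 + 32.5^2/4 + 45^2/4) - 3*17
     = 0.044118 * 1211.88 - 51
     = 2.465074.
Step 4: Ties present; correction factor C = 1 - 36/(16^3 - 16) = 0.991176. Corrected H = 2.465074 / 0.991176 = 2.487018.
Step 5: Under H0, H ~ chi^2(3); p-value = 0.477642.
Step 6: alpha = 0.05. fail to reject H0.

H = 2.4870, df = 3, p = 0.477642, fail to reject H0.


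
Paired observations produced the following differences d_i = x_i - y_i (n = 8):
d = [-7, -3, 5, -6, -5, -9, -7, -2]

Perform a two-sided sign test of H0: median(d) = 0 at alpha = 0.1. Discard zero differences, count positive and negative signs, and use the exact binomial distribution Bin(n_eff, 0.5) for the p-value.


Step 1: Discard zero differences. Original n = 8; n_eff = number of nonzero differences = 8.
Nonzero differences (with sign): -7, -3, +5, -6, -5, -9, -7, -2
Step 2: Count signs: positive = 1, negative = 7.
Step 3: Under H0: P(positive) = 0.5, so the number of positives S ~ Bin(8, 0.5).
Step 4: Two-sided exact p-value = sum of Bin(8,0.5) probabilities at or below the observed probability = 0.070312.
Step 5: alpha = 0.1. reject H0.

n_eff = 8, pos = 1, neg = 7, p = 0.070312, reject H0.


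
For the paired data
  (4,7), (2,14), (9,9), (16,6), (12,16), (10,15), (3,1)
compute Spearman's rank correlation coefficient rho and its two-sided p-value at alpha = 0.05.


Step 1: Rank x and y separately (midranks; no ties here).
rank(x): 4->3, 2->1, 9->4, 16->7, 12->6, 10->5, 3->2
rank(y): 7->3, 14->5, 9->4, 6->2, 16->7, 15->6, 1->1
Step 2: d_i = R_x(i) - R_y(i); compute d_i^2.
  (3-3)^2=0, (1-5)^2=16, (4-4)^2=0, (7-2)^2=25, (6-7)^2=1, (5-6)^2=1, (2-1)^2=1
sum(d^2) = 44.
Step 3: rho = 1 - 6*44 / (7*(7^2 - 1)) = 1 - 264/336 = 0.214286.
Step 4: Under H0, t = rho * sqrt((n-2)/(1-rho^2)) = 0.4906 ~ t(5).
Step 5: Two-sided p-value from the t-distribution with 5 df = 0.644512.
Step 6: alpha = 0.05. fail to reject H0.

rho = 0.2143, p = 0.644512, fail to reject H0 at alpha = 0.05.


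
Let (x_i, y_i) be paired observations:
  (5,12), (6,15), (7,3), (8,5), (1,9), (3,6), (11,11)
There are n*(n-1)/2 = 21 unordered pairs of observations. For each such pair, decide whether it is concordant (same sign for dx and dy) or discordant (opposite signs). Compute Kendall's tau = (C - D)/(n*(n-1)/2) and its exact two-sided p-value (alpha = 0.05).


Step 1: Enumerate the 21 unordered pairs (i,j) with i<j and classify each by sign(x_j-x_i) * sign(y_j-y_i).
  (1,2):dx=+1,dy=+3->C; (1,3):dx=+2,dy=-9->D; (1,4):dx=+3,dy=-7->D; (1,5):dx=-4,dy=-3->C
  (1,6):dx=-2,dy=-6->C; (1,7):dx=+6,dy=-1->D; (2,3):dx=+1,dy=-12->D; (2,4):dx=+2,dy=-10->D
  (2,5):dx=-5,dy=-6->C; (2,6):dx=-3,dy=-9->C; (2,7):dx=+5,dy=-4->D; (3,4):dx=+1,dy=+2->C
  (3,5):dx=-6,dy=+6->D; (3,6):dx=-4,dy=+3->D; (3,7):dx=+4,dy=+8->C; (4,5):dx=-7,dy=+4->D
  (4,6):dx=-5,dy=+1->D; (4,7):dx=+3,dy=+6->C; (5,6):dx=+2,dy=-3->D; (5,7):dx=+10,dy=+2->C
  (6,7):dx=+8,dy=+5->C
Step 2: C = 10, D = 11, total pairs = 21.
Step 3: tau = (C - D)/(n(n-1)/2) = (10 - 11)/21 = -0.047619.
Step 4: Exact two-sided p-value (enumerate n! = 5040 permutations of y under H0): p = 1.000000.
Step 5: alpha = 0.05. fail to reject H0.

tau_b = -0.0476 (C=10, D=11), p = 1.000000, fail to reject H0.


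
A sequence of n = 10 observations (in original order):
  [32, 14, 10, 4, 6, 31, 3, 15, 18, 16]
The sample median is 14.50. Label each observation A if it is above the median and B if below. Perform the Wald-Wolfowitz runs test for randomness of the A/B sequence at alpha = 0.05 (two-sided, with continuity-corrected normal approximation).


Step 1: Compute median = 14.50; label A = above, B = below.
Labels in order: ABBBBABAAA  (n_A = 5, n_B = 5)
Step 2: Count runs R = 5.
Step 3: Under H0 (random ordering), E[R] = 2*n_A*n_B/(n_A+n_B) + 1 = 2*5*5/10 + 1 = 6.0000.
        Var[R] = 2*n_A*n_B*(2*n_A*n_B - n_A - n_B) / ((n_A+n_B)^2 * (n_A+n_B-1)) = 2000/900 = 2.2222.
        SD[R] = 1.4907.
Step 4: Continuity-corrected z = (R + 0.5 - E[R]) / SD[R] = (5 + 0.5 - 6.0000) / 1.4907 = -0.3354.
Step 5: Two-sided p-value via normal approximation = 2*(1 - Phi(|z|)) = 0.737316.
Step 6: alpha = 0.05. fail to reject H0.

R = 5, z = -0.3354, p = 0.737316, fail to reject H0.


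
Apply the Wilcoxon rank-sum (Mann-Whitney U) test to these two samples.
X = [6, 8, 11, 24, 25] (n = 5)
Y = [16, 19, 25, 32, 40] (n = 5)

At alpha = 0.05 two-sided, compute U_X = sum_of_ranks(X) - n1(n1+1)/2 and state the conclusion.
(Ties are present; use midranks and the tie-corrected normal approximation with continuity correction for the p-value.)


Step 1: Combine and sort all 10 observations; assign midranks.
sorted (value, group): (6,X), (8,X), (11,X), (16,Y), (19,Y), (24,X), (25,X), (25,Y), (32,Y), (40,Y)
ranks: 6->1, 8->2, 11->3, 16->4, 19->5, 24->6, 25->7.5, 25->7.5, 32->9, 40->10
Step 2: Rank sum for X: R1 = 1 + 2 + 3 + 6 + 7.5 = 19.5.
Step 3: U_X = R1 - n1(n1+1)/2 = 19.5 - 5*6/2 = 19.5 - 15 = 4.5.
       U_Y = n1*n2 - U_X = 25 - 4.5 = 20.5.
Step 4: Ties are present, so use the tie-corrected normal approximation (with continuity correction) for the p-value.
Step 5: p-value = 0.116074; compare to alpha = 0.05. fail to reject H0.

U_X = 4.5, p = 0.116074, fail to reject H0 at alpha = 0.05.
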